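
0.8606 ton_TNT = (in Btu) 3.413e+06. Check: 1 ton_TNT = 4.184e+09 J, so 0.8606 ton_TNT = 0.8606 * 4.184e+09 = 3.6007504e+09 J. 1 Btu = 1055.0559 J, so 3.6007504e+09 J = 3.6007504e+09 / 1055.0559 = 3412852.9 Btu ≈ 3.413e+06 Btu (4 s.f.).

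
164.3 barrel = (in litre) 1 barrel = 0.15898729 m^3, so 164.3 barrel = 164.3 * 0.15898729 = 26.121613 m^3. 1 litre = 0.001 m^3, so 26.121613 m^3 = 26.121613 / 0.001 = 26121.613 litre ≈ 2.612e+04 litre (4 s.f.). Final answer: 2.612e+04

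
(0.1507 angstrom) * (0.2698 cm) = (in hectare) 1 angstrom = 1e-10 m, so 0.1507 angstrom = 0.1507 * 1e-10 = 1.507e-11 m. 1 cm = 0.01 m, so 0.2698 cm = 0.2698 * 0.01 = 0.002698 m. Combine: 1.507e-11 m * 0.002698 m = 4.065886e-14 m^2. 1 hectare = 10000 m^2, so 4.065886e-14 m^2 = 4.065886e-14 / 10000 = 4.065886e-18 hectare ≈ 4.066e-18 hectare (4 s.f.). Final answer: 4.066e-18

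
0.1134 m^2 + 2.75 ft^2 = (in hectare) 3.689e-05. Check: 0.1134 m^2 is already in m^2. 1 ft^2 = 0.09290304 m^2, so 2.75 ft^2 = 2.75 * 0.09290304 = 0.25548336 m^2. Sum: 0.1134 + 0.25548336 = 0.36888336 m^2. 1 hectare = 10000 m^2, so 0.36888336 m^2 = 0.36888336 / 10000 = 3.6888336e-05 hectare ≈ 3.689e-05 hectare (4 s.f.).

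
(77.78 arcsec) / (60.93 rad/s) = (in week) 1 arcsec = 4.8481368e-06 rad, so 77.78 arcsec = 77.78 * 4.8481368e-06 = 0.00037708808 rad. 60.93 rad/s is already in rad/s. Combine: 0.00037708808 rad / 60.93 rad/s = 6.1888738e-06 s. 1 week = 604800 s, so 6.1888738e-06 s = 6.1888738e-06 / 604800 = 1.0232926e-11 week ≈ 1.023e-11 week (4 s.f.). Final answer: 1.023e-11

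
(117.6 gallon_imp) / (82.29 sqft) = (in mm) 1 gallon_imp = 0.00454609 m^3, so 117.6 gallon_imp = 117.6 * 0.00454609 = 0.53462018 m^3. 1 sqft = 0.09290304 m^2, so 82.29 sqft = 82.29 * 0.09290304 = 7.6449912 m^2. Combine: 0.53462018 m^3 / 7.6449912 m^2 = 0.069930779 m. 1 mm = 0.001 m, so 0.069930779 m = 0.069930779 / 0.001 = 69.930779 mm ≈ 69.93 mm (4 s.f.). Final answer: 69.93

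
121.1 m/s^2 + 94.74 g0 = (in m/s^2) 121.1 m/s^2 is already in m/s^2. 1 g0 = 9.80665 m/s^2, so 94.74 g0 = 94.74 * 9.80665 = 929.08202 m/s^2. Sum: 121.1 + 929.08202 = 1050.182 m/s^2. Result: 1050.182 m/s^2 ≈ 1050 m/s^2 (4 s.f.). Final answer: 1050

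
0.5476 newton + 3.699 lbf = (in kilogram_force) 1.734. Check: 0.5476 newton = 0.5476 N. 1 lbf = 4.4482216 N, so 3.699 lbf = 3.699 * 4.4482216 = 16.453972 N. Sum: 0.5476 + 16.453972 = 17.001572 N. 1 kilogram_force = 9.80665 N, so 17.001572 N = 17.001572 / 9.80665 = 1.7336778 kilogram_force ≈ 1.734 kilogram_force (4 s.f.).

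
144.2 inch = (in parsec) 1.187e-16. Check: 1 inch = 0.0254 m, so 144.2 inch = 144.2 * 0.0254 = 3.66268 m. 1 parsec = 3.0856776e+16 m, so 3.66268 m = 3.66268 / 3.0856776e+16 = 1.1869937e-16 parsec ≈ 1.187e-16 parsec (4 s.f.).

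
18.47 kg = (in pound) 40.72. Check: 1 pound = 0.45359237 kg, so 18.47 kg = 18.47 / 0.45359237 = 40.71938 pound ≈ 40.72 pound (4 s.f.).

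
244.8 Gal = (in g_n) 1 Gal = 0.01 m/s^2, so 244.8 Gal = 244.8 * 0.01 = 2.448 m/s^2. 1 g_n = 9.80665 m/s^2, so 2.448 m/s^2 = 2.448 / 9.80665 = 0.24962653 g_n ≈ 0.2496 g_n (4 s.f.). Final answer: 0.2496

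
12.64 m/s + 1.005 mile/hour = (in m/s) 13.09. Check: 12.64 m/s is already in m/s. 1 mile/hour = 0.44704 m/s, so 1.005 mile/hour = 1.005 * 0.44704 = 0.4492752 m/s. Sum: 12.64 + 0.4492752 = 13.089275 m/s. Result: 13.089275 m/s ≈ 13.09 m/s (4 s.f.).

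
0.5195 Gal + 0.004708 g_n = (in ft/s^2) 0.1685. Check: 1 Gal = 0.01 m/s^2, so 0.5195 Gal = 0.5195 * 0.01 = 0.005195 m/s^2. 1 g_n = 9.80665 m/s^2, so 0.004708 g_n = 0.004708 * 9.80665 = 0.046169708 m/s^2. Sum: 0.005195 + 0.046169708 = 0.051364708 m/s^2. 1 ft/s^2 = 0.3048 m/s^2, so 0.051364708 m/s^2 = 0.051364708 / 0.3048 = 0.16851938 ft/s^2 ≈ 0.1685 ft/s^2 (4 s.f.).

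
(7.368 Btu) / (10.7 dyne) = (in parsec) 2.354e-09. Check: 1 Btu = 1055.0559 J, so 7.368 Btu = 7.368 * 1055.0559 = 7773.6515 J. 1 dyne = 1e-05 N, so 10.7 dyne = 10.7 * 1e-05 = 0.000107 N. Combine: 7773.6515 J / 0.000107 N = 72650949 m. 1 parsec = 3.0856776e+16 m, so 72650949 m = 72650949 / 3.0856776e+16 = 2.3544569e-09 parsec ≈ 2.354e-09 parsec (4 s.f.).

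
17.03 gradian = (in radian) 1 gradian = 0.015707963 rad, so 17.03 gradian = 17.03 * 0.015707963 = 0.26750661 rad. 0.26750661 rad = 0.26750661 radian ≈ 0.2675 radian (4 s.f.). Final answer: 0.2675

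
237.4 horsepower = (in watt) 1.77e+05. Check: 1 horsepower = 745.69987 W, so 237.4 horsepower = 237.4 * 745.69987 = 177029.15 W. 177029.15 W = 177029.15 watt ≈ 1.77e+05 watt (4 s.f.).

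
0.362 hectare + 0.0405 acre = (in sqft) 4.073e+04. Check: 1 hectare = 10000 m^2, so 0.362 hectare = 0.362 * 10000 = 3620 m^2. 1 acre = 4046.8564 m^2, so 0.0405 acre = 0.0405 * 4046.8564 = 163.89769 m^2. Sum: 3620 + 163.89769 = 3783.8977 m^2. 1 sqft = 0.09290304 m^2, so 3783.8977 m^2 = 3783.8977 / 0.09290304 = 40729.536 sqft ≈ 4.073e+04 sqft (4 s.f.).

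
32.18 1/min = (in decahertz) 0.05363. Check: 1 1/min = 0.016666667 Hz, so 32.18 1/min = 32.18 * 0.016666667 = 0.53633333 Hz. 1 decahertz = 10 Hz, so 0.53633333 Hz = 0.53633333 / 10 = 0.053633333 decahertz ≈ 0.05363 decahertz (4 s.f.).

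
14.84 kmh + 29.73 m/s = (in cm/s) 1 kmh = 0.27777778 m/s, so 14.84 kmh = 14.84 * 0.27777778 = 4.1222222 m/s. 29.73 m/s is already in m/s. Sum: 4.1222222 + 29.73 = 33.852222 m/s. 1 cm/s = 0.01 m/s, so 33.852222 m/s = 33.852222 / 0.01 = 3385.2222 cm/s ≈ 3385 cm/s (4 s.f.). Final answer: 3385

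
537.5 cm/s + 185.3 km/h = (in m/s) 1 cm/s = 0.01 m/s, so 537.5 cm/s = 537.5 * 0.01 = 5.375 m/s. 1 km/h = 0.27777778 m/s, so 185.3 km/h = 185.3 * 0.27777778 = 51.472222 m/s. Sum: 5.375 + 51.472222 = 56.847222 m/s. Result: 56.847222 m/s ≈ 56.85 m/s (4 s.f.). Final answer: 56.85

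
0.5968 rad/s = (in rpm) 5.699. Check: 1 rpm = 0.10471976 rad/s, so 0.5968 rad/s = 0.5968 / 0.10471976 = 5.6990202 rpm ≈ 5.699 rpm (4 s.f.).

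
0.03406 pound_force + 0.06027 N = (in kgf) 0.0216. Check: 1 pound_force = 4.4482216 N, so 0.03406 pound_force = 0.03406 * 4.4482216 = 0.15150643 N. 0.06027 N is already in N. Sum: 0.15150643 + 0.06027 = 0.21177643 N. 1 kgf = 9.80665 N, so 0.21177643 N = 0.21177643 / 9.80665 = 0.021595186 kgf ≈ 0.0216 kgf (4 s.f.).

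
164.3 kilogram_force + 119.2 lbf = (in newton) 2141. Check: 1 kilogram_force = 9.80665 N, so 164.3 kilogram_force = 164.3 * 9.80665 = 1611.2326 N. 1 lbf = 4.4482216 N, so 119.2 lbf = 119.2 * 4.4482216 = 530.22802 N. Sum: 1611.2326 + 530.22802 = 2141.4606 N. 2141.4606 N = 2141.4606 newton ≈ 2141 newton (4 s.f.).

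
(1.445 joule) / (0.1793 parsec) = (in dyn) 2.612e-11. Check: 1.445 joule = 1.445 J. 1 parsec = 3.0856776e+16 m, so 0.1793 parsec = 0.1793 * 3.0856776e+16 = 5.5326199e+15 m. Combine: 1.445 J / 5.5326199e+15 m = 2.6117825e-16 N. 1 dyn = 1e-05 N, so 2.6117825e-16 N = 2.6117825e-16 / 1e-05 = 2.6117825e-11 dyn ≈ 2.612e-11 dyn (4 s.f.).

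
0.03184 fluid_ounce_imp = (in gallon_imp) 0.000199. Check: 1 fluid_ounce_imp = 2.8413063e-05 m^3, so 0.03184 fluid_ounce_imp = 0.03184 * 2.8413063e-05 = 9.0467191e-07 m^3. 1 gallon_imp = 0.00454609 m^3, so 9.0467191e-07 m^3 = 9.0467191e-07 / 0.00454609 = 0.000199 gallon_imp.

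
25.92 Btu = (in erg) 1 Btu = 1055.0559 J, so 25.92 Btu = 25.92 * 1055.0559 = 27347.048 J. 1 erg = 1e-07 J, so 27347.048 J = 27347.048 / 1e-07 = 2.7347048e+11 erg ≈ 2.735e+11 erg (4 s.f.). Final answer: 2.735e+11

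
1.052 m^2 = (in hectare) 1 hectare = 10000 m^2, so 1.052 m^2 = 1.052 / 10000 = 0.0001052 hectare. Final answer: 0.0001052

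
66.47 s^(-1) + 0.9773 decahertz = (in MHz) 66.47 s^(-1) = 66.47 Hz. 1 decahertz = 10 Hz, so 0.9773 decahertz = 0.9773 * 10 = 9.773 Hz. Sum: 66.47 + 9.773 = 76.243 Hz. 1 MHz = 1000000 Hz, so 76.243 Hz = 76.243 / 1000000 = 7.6243e-05 MHz ≈ 7.624e-05 MHz (4 s.f.). Final answer: 7.624e-05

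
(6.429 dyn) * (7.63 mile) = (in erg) 7.894e+06. Check: 1 dyn = 1e-05 N, so 6.429 dyn = 6.429 * 1e-05 = 6.429e-05 N. 1 mile = 1609.344 m, so 7.63 mile = 7.63 * 1609.344 = 12279.295 m. Combine: 6.429e-05 N * 12279.295 m = 0.78943586 J. 1 erg = 1e-07 J, so 0.78943586 J = 0.78943586 / 1e-07 = 7894358.6 erg ≈ 7.894e+06 erg (4 s.f.).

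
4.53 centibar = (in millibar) 1 centibar = 1000 Pa, so 4.53 centibar = 4.53 * 1000 = 4530 Pa. 1 millibar = 100 Pa, so 4530 Pa = 4530 / 100 = 45.3 millibar. Final answer: 45.3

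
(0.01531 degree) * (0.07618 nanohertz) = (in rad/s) 2.036e-14. Check: 1 degree = 0.017453293 rad, so 0.01531 degree = 0.01531 * 0.017453293 = 0.00026720991 rad. 1 nanohertz = 1e-09 Hz, so 0.07618 nanohertz = 0.07618 * 1e-09 = 7.618e-11 Hz. Combine: 0.00026720991 rad * 7.618e-11 Hz = 2.0356051e-14 rad/s. Result: 2.0356051e-14 rad/s ≈ 2.036e-14 rad/s (4 s.f.).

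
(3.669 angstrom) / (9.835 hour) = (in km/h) 1 angstrom = 1e-10 m, so 3.669 angstrom = 3.669 * 1e-10 = 3.669e-10 m. 1 hour = 3600 s, so 9.835 hour = 9.835 * 3600 = 35406 s. Combine: 3.669e-10 m / 35406 s = 1.036265e-14 m/s. 1 km/h = 0.27777778 m/s, so 1.036265e-14 m/s = 1.036265e-14 / 0.27777778 = 3.7305541e-14 km/h ≈ 3.731e-14 km/h (4 s.f.). Final answer: 3.731e-14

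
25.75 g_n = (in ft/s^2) 828.5. Check: 1 g_n = 9.80665 m/s^2, so 25.75 g_n = 25.75 * 9.80665 = 252.52124 m/s^2. 1 ft/s^2 = 0.3048 m/s^2, so 252.52124 m/s^2 = 252.52124 / 0.3048 = 828.48175 ft/s^2 ≈ 828.5 ft/s^2 (4 s.f.).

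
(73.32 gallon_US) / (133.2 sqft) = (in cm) 2.243. Check: 1 gallon_US = 0.0037854118 m^3, so 73.32 gallon_US = 73.32 * 0.0037854118 = 0.27754639 m^3. 1 sqft = 0.09290304 m^2, so 133.2 sqft = 133.2 * 0.09290304 = 12.374685 m^2. Combine: 0.27754639 m^3 / 12.374685 m^2 = 0.022428562 m. 1 cm = 0.01 m, so 0.022428562 m = 0.022428562 / 0.01 = 2.2428562 cm ≈ 2.243 cm (4 s.f.).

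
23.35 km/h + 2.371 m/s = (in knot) 1 km/h = 0.27777778 m/s, so 23.35 km/h = 23.35 * 0.27777778 = 6.4861111 m/s. 2.371 m/s is already in m/s. Sum: 6.4861111 + 2.371 = 8.8571111 m/s. 1 knot = 0.51444444 m/s, so 8.8571111 m/s = 8.8571111 / 0.51444444 = 17.216847 knot ≈ 17.22 knot (4 s.f.). Final answer: 17.22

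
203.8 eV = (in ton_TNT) 7.804e-27. Check: 1 eV = 1.6021766e-19 J, so 203.8 eV = 203.8 * 1.6021766e-19 = 3.265236e-17 J. 1 ton_TNT = 4.184e+09 J, so 3.265236e-17 J = 3.265236e-17 / 4.184e+09 = 7.8041013e-27 ton_TNT ≈ 7.804e-27 ton_TNT (4 s.f.).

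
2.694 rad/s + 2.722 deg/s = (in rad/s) 2.694 rad/s is already in rad/s. 1 deg/s = 0.017453293 rad/s, so 2.722 deg/s = 2.722 * 0.017453293 = 0.047507862 rad/s. Sum: 2.694 + 0.047507862 = 2.7415079 rad/s. Result: 2.7415079 rad/s ≈ 2.742 rad/s (4 s.f.). Final answer: 2.742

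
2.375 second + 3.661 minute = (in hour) 0.06168. Check: 2.375 second = 2.375 s. 1 minute = 60 s, so 3.661 minute = 3.661 * 60 = 219.66 s. Sum: 2.375 + 219.66 = 222.035 s. 1 hour = 3600 s, so 222.035 s = 222.035 / 3600 = 0.061676389 hour ≈ 0.06168 hour (4 s.f.).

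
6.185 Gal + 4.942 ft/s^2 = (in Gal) 1 Gal = 0.01 m/s^2, so 6.185 Gal = 6.185 * 0.01 = 0.06185 m/s^2. 1 ft/s^2 = 0.3048 m/s^2, so 4.942 ft/s^2 = 4.942 * 0.3048 = 1.5063216 m/s^2. Sum: 0.06185 + 1.5063216 = 1.5681716 m/s^2. 1 Gal = 0.01 m/s^2, so 1.5681716 m/s^2 = 1.5681716 / 0.01 = 156.81716 Gal ≈ 156.8 Gal (4 s.f.). Final answer: 156.8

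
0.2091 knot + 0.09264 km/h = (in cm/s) 13.33. Check: 1 knot = 0.51444444 m/s, so 0.2091 knot = 0.2091 * 0.51444444 = 0.10757033 m/s. 1 km/h = 0.27777778 m/s, so 0.09264 km/h = 0.09264 * 0.27777778 = 0.025733333 m/s. Sum: 0.10757033 + 0.025733333 = 0.13330367 m/s. 1 cm/s = 0.01 m/s, so 0.13330367 m/s = 0.13330367 / 0.01 = 13.330367 cm/s ≈ 13.33 cm/s (4 s.f.).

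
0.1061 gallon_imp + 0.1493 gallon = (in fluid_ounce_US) 1 gallon_imp = 0.00454609 m^3, so 0.1061 gallon_imp = 0.1061 * 0.00454609 = 0.00048234015 m^3. 1 gallon = 0.0037854118 m^3, so 0.1493 gallon = 0.1493 * 0.0037854118 = 0.00056516198 m^3. Sum: 0.00048234015 + 0.00056516198 = 0.0010475021 m^3. 1 fluid_ounce_US = 2.957353e-05 m^3, so 0.0010475021 m^3 = 0.0010475021 / 2.957353e-05 = 35.420261 fluid_ounce_US ≈ 35.42 fluid_ounce_US (4 s.f.). Final answer: 35.42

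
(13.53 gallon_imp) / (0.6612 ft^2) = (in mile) 1 gallon_imp = 0.00454609 m^3, so 13.53 gallon_imp = 13.53 * 0.00454609 = 0.061508598 m^3. 1 ft^2 = 0.09290304 m^2, so 0.6612 ft^2 = 0.6612 * 0.09290304 = 0.06142749 m^2. Combine: 0.061508598 m^3 / 0.06142749 m^2 = 1.0013204 m. 1 mile = 1609.344 m, so 1.0013204 m = 1.0013204 / 1609.344 = 0.00062219164 mile ≈ 0.0006222 mile (4 s.f.). Final answer: 0.0006222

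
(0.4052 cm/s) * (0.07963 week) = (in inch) 1 cm/s = 0.01 m/s, so 0.4052 cm/s = 0.4052 * 0.01 = 0.004052 m/s. 1 week = 604800 s, so 0.07963 week = 0.07963 * 604800 = 48160.224 s. Combine: 0.004052 m/s * 48160.224 s = 195.14523 m. 1 inch = 0.0254 m, so 195.14523 m = 195.14523 / 0.0254 = 7682.883 inch ≈ 7683 inch (4 s.f.). Final answer: 7683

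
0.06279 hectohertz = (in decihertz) 62.79. Check: 1 hectohertz = 100 Hz, so 0.06279 hectohertz = 0.06279 * 100 = 6.279 Hz. 1 decihertz = 0.1 Hz, so 6.279 Hz = 6.279 / 0.1 = 62.79 decihertz.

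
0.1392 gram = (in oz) 0.00491. Check: 1 gram = 0.001 kg, so 0.1392 gram = 0.1392 * 0.001 = 0.0001392 kg. 1 oz = 0.028349523 kg, so 0.0001392 kg = 0.0001392 / 0.028349523 = 0.0049101355 oz ≈ 0.00491 oz (4 s.f.).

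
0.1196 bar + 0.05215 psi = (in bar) 0.1232. Check: 1 bar = 100000 Pa, so 0.1196 bar = 0.1196 * 100000 = 11960 Pa. 1 psi = 6894.7573 Pa, so 0.05215 psi = 0.05215 * 6894.7573 = 359.56159 Pa. Sum: 11960 + 359.56159 = 12319.562 Pa. 1 bar = 100000 Pa, so 12319.562 Pa = 12319.562 / 100000 = 0.12319562 bar ≈ 0.1232 bar (4 s.f.).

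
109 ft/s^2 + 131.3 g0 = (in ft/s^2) 1 ft/s^2 = 0.3048 m/s^2, so 109 ft/s^2 = 109 * 0.3048 = 33.2232 m/s^2. 1 g0 = 9.80665 m/s^2, so 131.3 g0 = 131.3 * 9.80665 = 1287.6131 m/s^2. Sum: 33.2232 + 1287.6131 = 1320.8363 m/s^2. 1 ft/s^2 = 0.3048 m/s^2, so 1320.8363 m/s^2 = 1320.8363 / 0.3048 = 4333.4526 ft/s^2 ≈ 4333 ft/s^2 (4 s.f.). Final answer: 4333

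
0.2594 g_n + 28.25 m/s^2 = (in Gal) 3079. Check: 1 g_n = 9.80665 m/s^2, so 0.2594 g_n = 0.2594 * 9.80665 = 2.543845 m/s^2. 28.25 m/s^2 is already in m/s^2. Sum: 2.543845 + 28.25 = 30.793845 m/s^2. 1 Gal = 0.01 m/s^2, so 30.793845 m/s^2 = 30.793845 / 0.01 = 3079.3845 Gal ≈ 3079 Gal (4 s.f.).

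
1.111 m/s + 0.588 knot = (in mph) 1.111 m/s is already in m/s. 1 knot = 0.51444444 m/s, so 0.588 knot = 0.588 * 0.51444444 = 0.30249333 m/s. Sum: 1.111 + 0.30249333 = 1.4134933 m/s. 1 mph = 0.44704 m/s, so 1.4134933 m/s = 1.4134933 / 0.44704 = 3.1618945 mph ≈ 3.162 mph (4 s.f.). Final answer: 3.162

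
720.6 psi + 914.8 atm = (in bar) 976.6. Check: 1 psi = 6894.7573 Pa, so 720.6 psi = 720.6 * 6894.7573 = 4968362.1 Pa. 1 atm = 101325 Pa, so 914.8 atm = 914.8 * 101325 = 92692110 Pa. Sum: 4968362.1 + 92692110 = 97660472 Pa. 1 bar = 100000 Pa, so 97660472 Pa = 97660472 / 100000 = 976.60472 bar ≈ 976.6 bar (4 s.f.).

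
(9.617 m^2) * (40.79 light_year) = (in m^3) 3.711e+18. Check: 9.617 m^2 is already in m^2. 1 light_year = 9.4607305e+15 m, so 40.79 light_year = 40.79 * 9.4607305e+15 = 3.859032e+17 m. Combine: 9.617 m^2 * 3.859032e+17 m = 3.711231e+18 m^3. Result: 3.711231e+18 m^3 ≈ 3.711e+18 m^3 (4 s.f.).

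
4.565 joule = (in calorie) 4.565 joule = 4.565 J. 1 calorie = 4.184 J, so 4.565 J = 4.565 / 4.184 = 1.0910612 calorie ≈ 1.091 calorie (4 s.f.). Final answer: 1.091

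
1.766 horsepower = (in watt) 1 horsepower = 745.69987 W, so 1.766 horsepower = 1.766 * 745.69987 = 1316.906 W. 1316.906 W = 1316.906 watt ≈ 1317 watt (4 s.f.). Final answer: 1317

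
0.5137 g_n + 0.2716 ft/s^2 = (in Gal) 512. Check: 1 g_n = 9.80665 m/s^2, so 0.5137 g_n = 0.5137 * 9.80665 = 5.0376761 m/s^2. 1 ft/s^2 = 0.3048 m/s^2, so 0.2716 ft/s^2 = 0.2716 * 0.3048 = 0.08278368 m/s^2. Sum: 5.0376761 + 0.08278368 = 5.1204598 m/s^2. 1 Gal = 0.01 m/s^2, so 5.1204598 m/s^2 = 5.1204598 / 0.01 = 512.04598 Gal ≈ 512 Gal (4 s.f.).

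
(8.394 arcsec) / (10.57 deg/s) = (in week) 3.647e-10. Check: 1 arcsec = 4.8481368e-06 rad, so 8.394 arcsec = 8.394 * 4.8481368e-06 = 4.069526e-05 rad. 1 deg/s = 0.017453293 rad/s, so 10.57 deg/s = 10.57 * 0.017453293 = 0.1844813 rad/s. Combine: 4.069526e-05 rad / 0.1844813 rad/s = 0.00022059287 s. 1 week = 604800 s, so 0.00022059287 s = 0.00022059287 / 604800 = 3.6473689e-10 week ≈ 3.647e-10 week (4 s.f.).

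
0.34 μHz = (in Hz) 1 μHz = 1e-06 Hz, so 0.34 μHz = 0.34 * 1e-06 = 3.4e-07 Hz. Result: 3.4e-07 Hz. Final answer: 3.4e-07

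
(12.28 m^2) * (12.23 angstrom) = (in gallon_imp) 3.304e-06. Check: 12.28 m^2 is already in m^2. 1 angstrom = 1e-10 m, so 12.23 angstrom = 12.23 * 1e-10 = 1.223e-09 m. Combine: 12.28 m^2 * 1.223e-09 m = 1.501844e-08 m^3. 1 gallon_imp = 0.00454609 m^3, so 1.501844e-08 m^3 = 1.501844e-08 / 0.00454609 = 3.303595e-06 gallon_imp ≈ 3.304e-06 gallon_imp (4 s.f.).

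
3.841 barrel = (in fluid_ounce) 1 barrel = 0.15898729 m^3, so 3.841 barrel = 3.841 * 0.15898729 = 0.6106702 m^3. 1 fluid_ounce = 2.957353e-05 m^3, so 0.6106702 m^3 = 0.6106702 / 2.957353e-05 = 20649.216 fluid_ounce ≈ 2.065e+04 fluid_ounce (4 s.f.). Final answer: 2.065e+04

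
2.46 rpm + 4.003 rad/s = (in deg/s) 1 rpm = 0.10471976 rad/s, so 2.46 rpm = 2.46 * 0.10471976 = 0.2576106 rad/s. 4.003 rad/s is already in rad/s. Sum: 0.2576106 + 4.003 = 4.2606106 rad/s. 1 deg/s = 0.017453293 rad/s, so 4.2606106 rad/s = 4.2606106 / 0.017453293 = 244.11501 deg/s ≈ 244.1 deg/s (4 s.f.). Final answer: 244.1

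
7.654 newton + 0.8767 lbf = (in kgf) 7.654 newton = 7.654 N. 1 lbf = 4.4482216 N, so 0.8767 lbf = 0.8767 * 4.4482216 = 3.8997559 N. Sum: 7.654 + 3.8997559 = 11.553756 N. 1 kgf = 9.80665 N, so 11.553756 N = 11.553756 / 9.80665 = 1.1781552 kgf ≈ 1.178 kgf (4 s.f.). Final answer: 1.178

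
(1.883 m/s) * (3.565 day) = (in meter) 1.883 m/s is already in m/s. 1 day = 86400 s, so 3.565 day = 3.565 * 86400 = 308016 s. Combine: 1.883 m/s * 308016 s = 579994.13 m. 579994.13 m = 579994.13 meter ≈ 5.8e+05 meter (4 s.f.). Final answer: 5.8e+05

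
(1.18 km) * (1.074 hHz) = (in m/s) 1 km = 1000 m, so 1.18 km = 1.18 * 1000 = 1180 m. 1 hHz = 100 Hz, so 1.074 hHz = 1.074 * 100 = 107.4 Hz. Combine: 1180 m * 107.4 Hz = 126732 m/s. Result: 126732 m/s ≈ 1.267e+05 m/s (4 s.f.). Final answer: 1.267e+05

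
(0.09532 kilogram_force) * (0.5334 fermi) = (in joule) 1 kilogram_force = 9.80665 N, so 0.09532 kilogram_force = 0.09532 * 9.80665 = 0.93476988 N. 1 fermi = 1e-15 m, so 0.5334 fermi = 0.5334 * 1e-15 = 5.334e-16 m. Combine: 0.93476988 N * 5.334e-16 m = 4.9860625e-16 J. 4.9860625e-16 J = 4.9860625e-16 joule ≈ 4.986e-16 joule (4 s.f.). Final answer: 4.986e-16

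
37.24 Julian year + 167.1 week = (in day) 1.477e+04. Check: 1 Julian year = 31557600 s, so 37.24 Julian year = 37.24 * 31557600 = 1.175205e+09 s. 1 week = 604800 s, so 167.1 week = 167.1 * 604800 = 1.0106208e+08 s. Sum: 1.175205e+09 + 1.0106208e+08 = 1.2762671e+09 s. 1 day = 86400 s, so 1.2762671e+09 s = 1.2762671e+09 / 86400 = 14771.61 day ≈ 1.477e+04 day (4 s.f.).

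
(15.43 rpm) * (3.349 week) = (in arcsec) 6.751e+11. Check: 1 rpm = 0.10471976 rad/s, so 15.43 rpm = 15.43 * 0.10471976 = 1.6158258 rad/s. 1 week = 604800 s, so 3.349 week = 3.349 * 604800 = 2025475.2 s. Combine: 1.6158258 rad/s * 2025475.2 s = 3272815.1 rad. 1 arcsec = 4.8481368e-06 rad, so 3272815.1 rad = 3272815.1 / 4.8481368e-06 = 6.7506658e+11 arcsec ≈ 6.751e+11 arcsec (4 s.f.).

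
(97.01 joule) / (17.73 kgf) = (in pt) 97.01 joule = 97.01 J. 1 kgf = 9.80665 N, so 17.73 kgf = 17.73 * 9.80665 = 173.8719 N. Combine: 97.01 J / 173.8719 N = 0.55793948 m. 1 pt = 0.00035277778 m, so 0.55793948 m = 0.55793948 / 0.00035277778 = 1581.5607 pt ≈ 1582 pt (4 s.f.). Final answer: 1582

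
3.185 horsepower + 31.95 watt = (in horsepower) 1 horsepower = 745.69987 W, so 3.185 horsepower = 3.185 * 745.69987 = 2375.0541 W. 31.95 watt = 31.95 W. Sum: 2375.0541 + 31.95 = 2407.0041 W. 1 horsepower = 745.69987 W, so 2407.0041 W = 2407.0041 / 745.69987 = 3.2278457 horsepower ≈ 3.228 horsepower (4 s.f.). Final answer: 3.228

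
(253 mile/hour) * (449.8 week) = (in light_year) 1 mile/hour = 0.44704 m/s, so 253 mile/hour = 253 * 0.44704 = 113.10112 m/s. 1 week = 604800 s, so 449.8 week = 449.8 * 604800 = 2.7203904e+08 s. Combine: 113.10112 m/s * 2.7203904e+08 s = 3.076792e+10 m. 1 light_year = 9.4607305e+15 m, so 3.076792e+10 m = 3.076792e+10 / 9.4607305e+15 = 3.2521717e-06 light_year ≈ 3.252e-06 light_year (4 s.f.). Final answer: 3.252e-06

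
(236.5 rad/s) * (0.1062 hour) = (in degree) 236.5 rad/s is already in rad/s. 1 hour = 3600 s, so 0.1062 hour = 0.1062 * 3600 = 382.32 s. Combine: 236.5 rad/s * 382.32 s = 90418.68 rad. 1 degree = 0.017453293 rad, so 90418.68 rad = 90418.68 / 0.017453293 = 5180608.8 degree ≈ 5.181e+06 degree (4 s.f.). Final answer: 5.181e+06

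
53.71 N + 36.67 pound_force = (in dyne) 2.168e+07. Check: 53.71 N is already in N. 1 pound_force = 4.4482216 N, so 36.67 pound_force = 36.67 * 4.4482216 = 163.11629 N. Sum: 53.71 + 163.11629 = 216.82629 N. 1 dyne = 1e-05 N, so 216.82629 N = 216.82629 / 1e-05 = 21682629 dyne ≈ 2.168e+07 dyne (4 s.f.).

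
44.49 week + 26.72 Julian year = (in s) 8.701e+08. Check: 1 week = 604800 s, so 44.49 week = 44.49 * 604800 = 26907552 s. 1 Julian year = 31557600 s, so 26.72 Julian year = 26.72 * 31557600 = 8.4321907e+08 s. Sum: 26907552 + 8.4321907e+08 = 8.7012662e+08 s. Result: 8.7012662e+08 s ≈ 8.701e+08 s (4 s.f.).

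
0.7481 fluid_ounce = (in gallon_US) 0.005845. Check: 1 fluid_ounce = 2.957353e-05 m^3, so 0.7481 fluid_ounce = 0.7481 * 2.957353e-05 = 2.2123957e-05 m^3. 1 gallon_US = 0.0037854118 m^3, so 2.2123957e-05 m^3 = 2.2123957e-05 / 0.0037854118 = 0.0058445312 gallon_US ≈ 0.005845 gallon_US (4 s.f.).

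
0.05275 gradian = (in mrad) 0.8286. Check: 1 gradian = 0.015707963 rad, so 0.05275 gradian = 0.05275 * 0.015707963 = 0.00082859506 rad. 1 mrad = 0.001 rad, so 0.00082859506 rad = 0.00082859506 / 0.001 = 0.82859506 mrad ≈ 0.8286 mrad (4 s.f.).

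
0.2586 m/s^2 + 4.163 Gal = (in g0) 0.03061. Check: 0.2586 m/s^2 is already in m/s^2. 1 Gal = 0.01 m/s^2, so 4.163 Gal = 4.163 * 0.01 = 0.04163 m/s^2. Sum: 0.2586 + 0.04163 = 0.30023 m/s^2. 1 g0 = 9.80665 m/s^2, so 0.30023 m/s^2 = 0.30023 / 9.80665 = 0.03061494 g0 ≈ 0.03061 g0 (4 s.f.).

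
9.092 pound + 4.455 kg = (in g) 1 pound = 0.45359237 kg, so 9.092 pound = 9.092 * 0.45359237 = 4.1240618 kg. 4.455 kg is already in kg. Sum: 4.1240618 + 4.455 = 8.5790618 kg. 1 g = 0.001 kg, so 8.5790618 kg = 8.5790618 / 0.001 = 8579.0618 g ≈ 8579 g (4 s.f.). Final answer: 8579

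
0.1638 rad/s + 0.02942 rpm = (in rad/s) 0.1638 rad/s is already in rad/s. 1 rpm = 0.10471976 rad/s, so 0.02942 rpm = 0.02942 * 0.10471976 = 0.0030808552 rad/s. Sum: 0.1638 + 0.0030808552 = 0.16688086 rad/s. Result: 0.16688086 rad/s ≈ 0.1669 rad/s (4 s.f.). Final answer: 0.1669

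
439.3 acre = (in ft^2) 1.914e+07. Check: 1 acre = 4046.8564 m^2, so 439.3 acre = 439.3 * 4046.8564 = 1777784 m^2. 1 ft^2 = 0.09290304 m^2, so 1777784 m^2 = 1777784 / 0.09290304 = 19135908 ft^2 ≈ 1.914e+07 ft^2 (4 s.f.).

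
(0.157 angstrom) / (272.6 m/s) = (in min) 1 angstrom = 1e-10 m, so 0.157 angstrom = 0.157 * 1e-10 = 1.57e-11 m. 272.6 m/s is already in m/s. Combine: 1.57e-11 m / 272.6 m/s = 5.7593544e-14 s. 1 min = 60 s, so 5.7593544e-14 s = 5.7593544e-14 / 60 = 9.5989239e-16 min ≈ 9.599e-16 min (4 s.f.). Final answer: 9.599e-16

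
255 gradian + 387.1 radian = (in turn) 1 gradian = 0.015707963 rad, so 255 gradian = 255 * 0.015707963 = 4.0055306 rad. 387.1 radian = 387.1 rad. Sum: 4.0055306 + 387.1 = 391.10553 rad. 1 turn = 6.2831853 rad, so 391.10553 rad = 391.10553 / 6.2831853 = 62.246378 turn ≈ 62.25 turn (4 s.f.). Final answer: 62.25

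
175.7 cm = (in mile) 0.001092. Check: 1 cm = 0.01 m, so 175.7 cm = 175.7 * 0.01 = 1.757 m. 1 mile = 1609.344 m, so 1.757 m = 1.757 / 1609.344 = 0.0010917492 mile ≈ 0.001092 mile (4 s.f.).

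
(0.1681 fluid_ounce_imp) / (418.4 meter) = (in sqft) 1.229e-07. Check: 1 fluid_ounce_imp = 2.8413063e-05 m^3, so 0.1681 fluid_ounce_imp = 0.1681 * 2.8413063e-05 = 4.7762358e-06 m^3. 418.4 meter = 418.4 m. Combine: 4.7762358e-06 m^3 / 418.4 m = 1.1415478e-08 m^2. 1 sqft = 0.09290304 m^2, so 1.1415478e-08 m^2 = 1.1415478e-08 / 0.09290304 = 1.2287518e-07 sqft ≈ 1.229e-07 sqft (4 s.f.).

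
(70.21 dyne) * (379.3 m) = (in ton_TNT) 6.365e-11. Check: 1 dyne = 1e-05 N, so 70.21 dyne = 70.21 * 1e-05 = 0.0007021 N. 379.3 m is already in m. Combine: 0.0007021 N * 379.3 m = 0.26630653 J. 1 ton_TNT = 4.184e+09 J, so 0.26630653 J = 0.26630653 / 4.184e+09 = 6.3648788e-11 ton_TNT ≈ 6.365e-11 ton_TNT (4 s.f.).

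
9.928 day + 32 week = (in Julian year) 0.6405. Check: 1 day = 86400 s, so 9.928 day = 9.928 * 86400 = 857779.2 s. 1 week = 604800 s, so 32 week = 32 * 604800 = 19353600 s. Sum: 857779.2 + 19353600 = 20211379 s. 1 Julian year = 31557600 s, so 20211379 s = 20211379 / 31557600 = 0.64045996 Julian year ≈ 0.6405 Julian year (4 s.f.).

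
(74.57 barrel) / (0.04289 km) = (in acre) 6.831e-05. Check: 1 barrel = 0.15898729 m^3, so 74.57 barrel = 74.57 * 0.15898729 = 11.855683 m^3. 1 km = 1000 m, so 0.04289 km = 0.04289 * 1000 = 42.89 m. Combine: 11.855683 m^3 / 42.89 m = 0.27642067 m^2. 1 acre = 4046.8564 m^2, so 0.27642067 m^2 = 0.27642067 / 4046.8564 = 6.8305035e-05 acre ≈ 6.831e-05 acre (4 s.f.).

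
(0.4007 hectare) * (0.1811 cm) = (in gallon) 1917. Check: 1 hectare = 10000 m^2, so 0.4007 hectare = 0.4007 * 10000 = 4007 m^2. 1 cm = 0.01 m, so 0.1811 cm = 0.1811 * 0.01 = 0.001811 m. Combine: 4007 m^2 * 0.001811 m = 7.256677 m^3. 1 gallon = 0.0037854118 m^3, so 7.256677 m^3 = 7.256677 / 0.0037854118 = 1917.0113 gallon ≈ 1917 gallon (4 s.f.).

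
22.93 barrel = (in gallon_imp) 1 barrel = 0.15898729 m^3, so 22.93 barrel = 22.93 * 0.15898729 = 3.6455787 m^3. 1 gallon_imp = 0.00454609 m^3, so 3.6455787 m^3 = 3.6455787 / 0.00454609 = 801.9152 gallon_imp ≈ 801.9 gallon_imp (4 s.f.). Final answer: 801.9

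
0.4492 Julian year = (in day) 164.1. Check: 1 Julian year = 31557600 s, so 0.4492 Julian year = 0.4492 * 31557600 = 14175674 s. 1 day = 86400 s, so 14175674 s = 14175674 / 86400 = 164.0703 day ≈ 164.1 day (4 s.f.).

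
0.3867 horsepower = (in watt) 1 horsepower = 745.69987 W, so 0.3867 horsepower = 0.3867 * 745.69987 = 288.36214 W. 288.36214 W = 288.36214 watt ≈ 288.4 watt (4 s.f.). Final answer: 288.4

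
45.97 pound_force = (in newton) 204.5. Check: 1 pound_force = 4.4482216 N, so 45.97 pound_force = 45.97 * 4.4482216 = 204.48475 N. 204.48475 N = 204.48475 newton ≈ 204.5 newton (4 s.f.).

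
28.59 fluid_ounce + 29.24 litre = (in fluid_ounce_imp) 1059. Check: 1 fluid_ounce = 2.957353e-05 m^3, so 28.59 fluid_ounce = 28.59 * 2.957353e-05 = 0.00084550721 m^3. 1 litre = 0.001 m^3, so 29.24 litre = 29.24 * 0.001 = 0.02924 m^3. Sum: 0.00084550721 + 0.02924 = 0.030085507 m^3. 1 fluid_ounce_imp = 2.8413063e-05 m^3, so 0.030085507 m^3 = 0.030085507 / 2.8413063e-05 = 1058.8618 fluid_ounce_imp ≈ 1059 fluid_ounce_imp (4 s.f.).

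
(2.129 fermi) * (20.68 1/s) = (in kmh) 1 fermi = 1e-15 m, so 2.129 fermi = 2.129 * 1e-15 = 2.129e-15 m. 20.68 1/s = 20.68 Hz. Combine: 2.129e-15 m * 20.68 Hz = 4.402772e-14 m/s. 1 kmh = 0.27777778 m/s, so 4.402772e-14 m/s = 4.402772e-14 / 0.27777778 = 1.5849979e-13 kmh ≈ 1.585e-13 kmh (4 s.f.). Final answer: 1.585e-13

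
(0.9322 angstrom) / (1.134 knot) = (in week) 1 angstrom = 1e-10 m, so 0.9322 angstrom = 0.9322 * 1e-10 = 9.322e-11 m. 1 knot = 0.51444444 m/s, so 1.134 knot = 1.134 * 0.51444444 = 0.58338 m/s. Combine: 9.322e-11 m / 0.58338 m/s = 1.5979293e-10 s. 1 week = 604800 s, so 1.5979293e-10 s = 1.5979293e-10 / 604800 = 2.6420789e-16 week ≈ 2.642e-16 week (4 s.f.). Final answer: 2.642e-16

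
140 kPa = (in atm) 1 kPa = 1000 Pa, so 140 kPa = 140 * 1000 = 140000 Pa. 1 atm = 101325 Pa, so 140000 Pa = 140000 / 101325 = 1.3816926 atm ≈ 1.382 atm (4 s.f.). Final answer: 1.382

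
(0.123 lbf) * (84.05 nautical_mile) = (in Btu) 1 lbf = 4.4482216 N, so 0.123 lbf = 0.123 * 4.4482216 = 0.54713126 N. 1 nautical_mile = 1852 m, so 84.05 nautical_mile = 84.05 * 1852 = 155660.6 m. Combine: 0.54713126 N * 155660.6 m = 85166.78 J. 1 Btu = 1055.0559 J, so 85166.78 J = 85166.78 / 1055.0559 = 80.722532 Btu ≈ 80.72 Btu (4 s.f.). Final answer: 80.72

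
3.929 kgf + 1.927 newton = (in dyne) 4.046e+06. Check: 1 kgf = 9.80665 N, so 3.929 kgf = 3.929 * 9.80665 = 38.530328 N. 1.927 newton = 1.927 N. Sum: 38.530328 + 1.927 = 40.457328 N. 1 dyne = 1e-05 N, so 40.457328 N = 40.457328 / 1e-05 = 4045732.8 dyne ≈ 4.046e+06 dyne (4 s.f.).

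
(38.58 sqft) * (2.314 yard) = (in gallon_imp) 1668. Check: 1 sqft = 0.09290304 m^2, so 38.58 sqft = 38.58 * 0.09290304 = 3.5841993 m^2. 1 yard = 0.9144 m, so 2.314 yard = 2.314 * 0.9144 = 2.1159216 m. Combine: 3.5841993 m^2 * 2.1159216 m = 7.5838847 m^3. 1 gallon_imp = 0.00454609 m^3, so 7.5838847 m^3 = 7.5838847 / 0.00454609 = 1668.2214 gallon_imp ≈ 1668 gallon_imp (4 s.f.).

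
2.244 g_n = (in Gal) 2201. Check: 1 g_n = 9.80665 m/s^2, so 2.244 g_n = 2.244 * 9.80665 = 22.006123 m/s^2. 1 Gal = 0.01 m/s^2, so 22.006123 m/s^2 = 22.006123 / 0.01 = 2200.6123 Gal ≈ 2201 Gal (4 s.f.).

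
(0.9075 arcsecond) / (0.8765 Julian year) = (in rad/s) 1 arcsecond = 4.8481368e-06 rad, so 0.9075 arcsecond = 0.9075 * 4.8481368e-06 = 4.3996842e-06 rad. 1 Julian year = 31557600 s, so 0.8765 Julian year = 0.8765 * 31557600 = 27660236 s. Combine: 4.3996842e-06 rad / 27660236 s = 1.590617e-13 rad/s. Result: 1.590617e-13 rad/s ≈ 1.591e-13 rad/s (4 s.f.). Final answer: 1.591e-13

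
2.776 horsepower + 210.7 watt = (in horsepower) 1 horsepower = 745.69987 W, so 2.776 horsepower = 2.776 * 745.69987 = 2070.0628 W. 210.7 watt = 210.7 W. Sum: 2070.0628 + 210.7 = 2280.7628 W. 1 horsepower = 745.69987 W, so 2280.7628 W = 2280.7628 / 745.69987 = 3.0585534 horsepower ≈ 3.059 horsepower (4 s.f.). Final answer: 3.059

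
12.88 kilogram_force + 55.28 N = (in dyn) 1 kilogram_force = 9.80665 N, so 12.88 kilogram_force = 12.88 * 9.80665 = 126.30965 N. 55.28 N is already in N. Sum: 126.30965 + 55.28 = 181.58965 N. 1 dyn = 1e-05 N, so 181.58965 N = 181.58965 / 1e-05 = 18158965 dyn ≈ 1.816e+07 dyn (4 s.f.). Final answer: 1.816e+07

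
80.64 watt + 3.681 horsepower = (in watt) 2826. Check: 80.64 watt = 80.64 W. 1 horsepower = 745.69987 W, so 3.681 horsepower = 3.681 * 745.69987 = 2744.9212 W. Sum: 80.64 + 2744.9212 = 2825.5612 W. 2825.5612 W = 2825.5612 watt ≈ 2826 watt (4 s.f.).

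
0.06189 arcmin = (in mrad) 0.018. Check: 1 arcmin = 0.00029088821 rad, so 0.06189 arcmin = 0.06189 * 0.00029088821 = 1.8003071e-05 rad. 1 mrad = 0.001 rad, so 1.8003071e-05 rad = 1.8003071e-05 / 0.001 = 0.018003071 mrad ≈ 0.018 mrad (4 s.f.).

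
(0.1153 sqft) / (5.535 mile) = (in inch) 4.734e-05. Check: 1 sqft = 0.09290304 m^2, so 0.1153 sqft = 0.1153 * 0.09290304 = 0.010711721 m^2. 1 mile = 1609.344 m, so 5.535 mile = 5.535 * 1609.344 = 8907.719 m. Combine: 0.010711721 m^2 / 8907.719 m = 1.2025211e-06 m. 1 inch = 0.0254 m, so 1.2025211e-06 m = 1.2025211e-06 / 0.0254 = 4.7343352e-05 inch ≈ 4.734e-05 inch (4 s.f.).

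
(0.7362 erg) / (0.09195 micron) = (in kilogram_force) 0.08164. Check: 1 erg = 1e-07 J, so 0.7362 erg = 0.7362 * 1e-07 = 7.362e-08 J. 1 micron = 1e-06 m, so 0.09195 micron = 0.09195 * 1e-06 = 9.195e-08 m. Combine: 7.362e-08 J / 9.195e-08 m = 0.80065253 N. 1 kilogram_force = 9.80665 N, so 0.80065253 N = 0.80065253 / 9.80665 = 0.081643836 kilogram_force ≈ 0.08164 kilogram_force (4 s.f.).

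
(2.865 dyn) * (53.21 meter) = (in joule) 0.001524. Check: 1 dyn = 1e-05 N, so 2.865 dyn = 2.865 * 1e-05 = 2.865e-05 N. 53.21 meter = 53.21 m. Combine: 2.865e-05 N * 53.21 m = 0.0015244665 J. 0.0015244665 J = 0.0015244665 joule ≈ 0.001524 joule (4 s.f.).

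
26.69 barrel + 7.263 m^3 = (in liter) 1 barrel = 0.15898729 m^3, so 26.69 barrel = 26.69 * 0.15898729 = 4.2433709 m^3. 7.263 m^3 is already in m^3. Sum: 4.2433709 + 7.263 = 11.506371 m^3. 1 liter = 0.001 m^3, so 11.506371 m^3 = 11.506371 / 0.001 = 11506.371 liter ≈ 1.151e+04 liter (4 s.f.). Final answer: 1.151e+04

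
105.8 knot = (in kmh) 1 knot = 0.51444444 m/s, so 105.8 knot = 105.8 * 0.51444444 = 54.428222 m/s. 1 kmh = 0.27777778 m/s, so 54.428222 m/s = 54.428222 / 0.27777778 = 195.9416 kmh ≈ 195.9 kmh (4 s.f.). Final answer: 195.9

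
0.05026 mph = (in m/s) 1 mph = 0.44704 m/s, so 0.05026 mph = 0.05026 * 0.44704 = 0.02246823 m/s. Result: 0.02246823 m/s ≈ 0.02247 m/s (4 s.f.). Final answer: 0.02247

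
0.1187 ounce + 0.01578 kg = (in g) 19.15. Check: 1 ounce = 0.028349523 kg, so 0.1187 ounce = 0.1187 * 0.028349523 = 0.0033650884 kg. 0.01578 kg is already in kg. Sum: 0.0033650884 + 0.01578 = 0.019145088 kg. 1 g = 0.001 kg, so 0.019145088 kg = 0.019145088 / 0.001 = 19.145088 g ≈ 19.15 g (4 s.f.).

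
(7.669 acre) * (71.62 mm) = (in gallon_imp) 1 acre = 4046.8564 m^2, so 7.669 acre = 7.669 * 4046.8564 = 31035.342 m^2. 1 mm = 0.001 m, so 71.62 mm = 71.62 * 0.001 = 0.07162 m. Combine: 31035.342 m^2 * 0.07162 m = 2222.7512 m^3. 1 gallon_imp = 0.00454609 m^3, so 2222.7512 m^3 = 2222.7512 / 0.00454609 = 488936.91 gallon_imp ≈ 4.889e+05 gallon_imp (4 s.f.). Final answer: 4.889e+05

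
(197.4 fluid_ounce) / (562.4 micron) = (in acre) 1 fluid_ounce = 2.957353e-05 m^3, so 197.4 fluid_ounce = 197.4 * 2.957353e-05 = 0.0058378147 m^3. 1 micron = 1e-06 m, so 562.4 micron = 562.4 * 1e-06 = 0.0005624 m. Combine: 0.0058378147 m^3 / 0.0005624 m = 10.380183 m^2. 1 acre = 4046.8564 m^2, so 10.380183 m^2 = 10.380183 / 4046.8564 = 0.002564999 acre ≈ 0.002565 acre (4 s.f.). Final answer: 0.002565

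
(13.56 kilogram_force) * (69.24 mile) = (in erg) 1 kilogram_force = 9.80665 N, so 13.56 kilogram_force = 13.56 * 9.80665 = 132.97817 N. 1 mile = 1609.344 m, so 69.24 mile = 69.24 * 1609.344 = 111430.98 m. Combine: 132.97817 N * 111430.98 m = 14817888 J. 1 erg = 1e-07 J, so 14817888 J = 14817888 / 1e-07 = 1.4817888e+14 erg ≈ 1.482e+14 erg (4 s.f.). Final answer: 1.482e+14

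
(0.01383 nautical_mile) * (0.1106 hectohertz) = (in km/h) 1020. Check: 1 nautical_mile = 1852 m, so 0.01383 nautical_mile = 0.01383 * 1852 = 25.61316 m. 1 hectohertz = 100 Hz, so 0.1106 hectohertz = 0.1106 * 100 = 11.06 Hz. Combine: 25.61316 m * 11.06 Hz = 283.28155 m/s. 1 km/h = 0.27777778 m/s, so 283.28155 m/s = 283.28155 / 0.27777778 = 1019.8136 km/h ≈ 1020 km/h (4 s.f.).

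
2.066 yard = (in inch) 1 yard = 0.9144 m, so 2.066 yard = 2.066 * 0.9144 = 1.8891504 m. 1 inch = 0.0254 m, so 1.8891504 m = 1.8891504 / 0.0254 = 74.376 inch ≈ 74.38 inch (4 s.f.). Final answer: 74.38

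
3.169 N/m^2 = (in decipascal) 31.69. Check: 3.169 N/m^2 = 3.169 Pa. 1 decipascal = 0.1 Pa, so 3.169 Pa = 3.169 / 0.1 = 31.69 decipascal.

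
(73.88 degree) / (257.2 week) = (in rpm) 7.916e-08. Check: 1 degree = 0.017453293 rad, so 73.88 degree = 73.88 * 0.017453293 = 1.2894493 rad. 1 week = 604800 s, so 257.2 week = 257.2 * 604800 = 1.5555456e+08 s. Combine: 1.2894493 rad / 1.5555456e+08 s = 8.2893697e-09 rad/s. 1 rpm = 0.10471976 rad/s, so 8.2893697e-09 rad/s = 8.2893697e-09 / 0.10471976 = 7.9157649e-08 rpm ≈ 7.916e-08 rpm (4 s.f.).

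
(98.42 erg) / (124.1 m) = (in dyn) 0.007931. Check: 1 erg = 1e-07 J, so 98.42 erg = 98.42 * 1e-07 = 9.842e-06 J. 124.1 m is already in m. Combine: 9.842e-06 J / 124.1 m = 7.930701e-08 N. 1 dyn = 1e-05 N, so 7.930701e-08 N = 7.930701e-08 / 1e-05 = 0.007930701 dyn ≈ 0.007931 dyn (4 s.f.).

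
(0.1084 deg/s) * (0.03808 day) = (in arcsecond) 1.284e+06. Check: 1 deg/s = 0.017453293 rad/s, so 0.1084 deg/s = 0.1084 * 0.017453293 = 0.0018919369 rad/s. 1 day = 86400 s, so 0.03808 day = 0.03808 * 86400 = 3290.112 s. Combine: 0.0018919369 rad/s * 3290.112 s = 6.2246843 rad. 1 arcsecond = 4.8481368e-06 rad, so 6.2246843 rad = 6.2246843 / 4.8481368e-06 = 1283933.3 arcsecond ≈ 1.284e+06 arcsecond (4 s.f.).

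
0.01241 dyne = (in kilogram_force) 1 dyne = 1e-05 N, so 0.01241 dyne = 0.01241 * 1e-05 = 1.241e-07 N. 1 kilogram_force = 9.80665 N, so 1.241e-07 N = 1.241e-07 / 9.80665 = 1.2654678e-08 kilogram_force ≈ 1.265e-08 kilogram_force (4 s.f.). Final answer: 1.265e-08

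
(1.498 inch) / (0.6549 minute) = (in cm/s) 1 inch = 0.0254 m, so 1.498 inch = 1.498 * 0.0254 = 0.0380492 m. 1 minute = 60 s, so 0.6549 minute = 0.6549 * 60 = 39.294 s. Combine: 0.0380492 m / 39.294 s = 0.00096832086 m/s. 1 cm/s = 0.01 m/s, so 0.00096832086 m/s = 0.00096832086 / 0.01 = 0.096832086 cm/s ≈ 0.09683 cm/s (4 s.f.). Final answer: 0.09683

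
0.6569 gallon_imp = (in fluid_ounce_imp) 105.1. Check: 1 gallon_imp = 0.00454609 m^3, so 0.6569 gallon_imp = 0.6569 * 0.00454609 = 0.0029863265 m^3. 1 fluid_ounce_imp = 2.8413063e-05 m^3, so 0.0029863265 m^3 = 0.0029863265 / 2.8413063e-05 = 105.104 fluid_ounce_imp ≈ 105.1 fluid_ounce_imp (4 s.f.).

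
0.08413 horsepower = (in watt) 62.74. Check: 1 horsepower = 745.69987 W, so 0.08413 horsepower = 0.08413 * 745.69987 = 62.73573 W. 62.73573 W = 62.73573 watt ≈ 62.74 watt (4 s.f.).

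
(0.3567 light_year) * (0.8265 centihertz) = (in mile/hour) 1 light_year = 9.4607305e+15 m, so 0.3567 light_year = 0.3567 * 9.4607305e+15 = 3.3746426e+15 m. 1 centihertz = 0.01 Hz, so 0.8265 centihertz = 0.8265 * 0.01 = 0.008265 Hz. Combine: 3.3746426e+15 m * 0.008265 Hz = 2.7891421e+13 m/s. 1 mile/hour = 0.44704 m/s, so 2.7891421e+13 m/s = 2.7891421e+13 / 0.44704 = 6.2391331e+13 mile/hour ≈ 6.239e+13 mile/hour (4 s.f.). Final answer: 6.239e+13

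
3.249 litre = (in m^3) 1 litre = 0.001 m^3, so 3.249 litre = 3.249 * 0.001 = 0.003249 m^3. Result: 0.003249 m^3. Final answer: 0.003249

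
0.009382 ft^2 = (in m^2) 1 ft^2 = 0.09290304 m^2, so 0.009382 ft^2 = 0.009382 * 0.09290304 = 0.00087161632 m^2. Result: 0.00087161632 m^2 ≈ 0.0008716 m^2 (4 s.f.). Final answer: 0.0008716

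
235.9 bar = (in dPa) 1 bar = 100000 Pa, so 235.9 bar = 235.9 * 100000 = 23590000 Pa. 1 dPa = 0.1 Pa, so 23590000 Pa = 23590000 / 0.1 = 2.359e+08 dPa. Final answer: 2.359e+08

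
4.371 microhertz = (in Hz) 4.371e-06. Check: 1 microhertz = 1e-06 Hz, so 4.371 microhertz = 4.371 * 1e-06 = 4.371e-06 Hz. Result: 4.371e-06 Hz.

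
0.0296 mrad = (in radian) 2.96e-05. Check: 1 mrad = 0.001 rad, so 0.0296 mrad = 0.0296 * 0.001 = 2.96e-05 rad. 2.96e-05 rad = 2.96e-05 radian.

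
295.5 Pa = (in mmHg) 2.216. Check: 1 mmHg = 133.32237 Pa, so 295.5 Pa = 295.5 / 133.32237 = 2.2164323 mmHg ≈ 2.216 mmHg (4 s.f.).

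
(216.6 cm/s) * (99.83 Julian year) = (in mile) 4.24e+06. Check: 1 cm/s = 0.01 m/s, so 216.6 cm/s = 216.6 * 0.01 = 2.166 m/s. 1 Julian year = 31557600 s, so 99.83 Julian year = 99.83 * 31557600 = 3.1503952e+09 s. Combine: 2.166 m/s * 3.1503952e+09 s = 6.823756e+09 m. 1 mile = 1609.344 m, so 6.823756e+09 m = 6.823756e+09 / 1609.344 = 4240085.4 mile ≈ 4.24e+06 mile (4 s.f.).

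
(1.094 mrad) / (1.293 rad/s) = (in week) 1 mrad = 0.001 rad, so 1.094 mrad = 1.094 * 0.001 = 0.001094 rad. 1.293 rad/s is already in rad/s. Combine: 0.001094 rad / 1.293 rad/s = 0.00084609435 s. 1 week = 604800 s, so 0.00084609435 s = 0.00084609435 / 604800 = 1.3989655e-09 week ≈ 1.399e-09 week (4 s.f.). Final answer: 1.399e-09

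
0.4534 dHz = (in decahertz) 0.004534. Check: 1 dHz = 0.1 Hz, so 0.4534 dHz = 0.4534 * 0.1 = 0.04534 Hz. 1 decahertz = 10 Hz, so 0.04534 Hz = 0.04534 / 10 = 0.004534 decahertz.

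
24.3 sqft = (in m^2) 1 sqft = 0.09290304 m^2, so 24.3 sqft = 24.3 * 0.09290304 = 2.2575439 m^2. Result: 2.2575439 m^2 ≈ 2.258 m^2 (4 s.f.). Final answer: 2.258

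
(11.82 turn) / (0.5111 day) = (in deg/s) 1 turn = 6.2831853 rad, so 11.82 turn = 11.82 * 6.2831853 = 74.26725 rad. 1 day = 86400 s, so 0.5111 day = 0.5111 * 86400 = 44159.04 s. Combine: 74.26725 rad / 44159.04 s = 0.0016818131 rad/s. 1 deg/s = 0.017453293 rad/s, so 0.0016818131 rad/s = 0.0016818131 / 0.017453293 = 0.09636079 deg/s ≈ 0.09636 deg/s (4 s.f.). Final answer: 0.09636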